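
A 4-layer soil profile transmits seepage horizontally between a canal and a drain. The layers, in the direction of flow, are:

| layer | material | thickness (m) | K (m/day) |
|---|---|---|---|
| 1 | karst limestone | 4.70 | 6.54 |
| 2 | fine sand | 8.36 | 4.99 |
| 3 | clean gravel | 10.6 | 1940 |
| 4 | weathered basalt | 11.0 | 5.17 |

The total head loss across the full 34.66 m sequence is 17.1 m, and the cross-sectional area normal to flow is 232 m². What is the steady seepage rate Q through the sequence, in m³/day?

876

Flow is perpendicular to layering, so the layers act in series and the equivalent K is the thickness-weighted harmonic mean.
Total thickness L = 4.70 + 8.36 + 10.6 + 11.0 = 34.66 m.
Σ(b_i/K_i) = 4.70/6.54 + 8.36/4.99 + 10.6/1940 + 11.0/5.17 = 4.527 d.
K_eq = L / Σ(b_i/K_i) = 34.66 / 4.527 = 7.656 m/day.
Q = K_eq · A · (Δh/L) = 7.656 × 232 × (17.1/34.66) = 876.3 m³/day.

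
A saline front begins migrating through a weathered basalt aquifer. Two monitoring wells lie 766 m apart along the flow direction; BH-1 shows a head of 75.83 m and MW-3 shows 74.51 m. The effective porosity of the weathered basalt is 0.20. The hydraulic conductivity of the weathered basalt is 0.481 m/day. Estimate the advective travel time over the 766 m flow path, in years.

Hydraulic gradient i = (75.83 − 74.51) / 766 = 1.32 / 766 = 0.001723.
Darcy flux q = K · i = 0.4810 × 0.001723 = 0.0008289 m/day.
Seepage velocity v = q / n_e = 0.0008289 / 0.20 = 0.004144 m/day.
Travel time t = L / v = 766 / 0.004144 = 1.848e+05 days = 506.0 years.

506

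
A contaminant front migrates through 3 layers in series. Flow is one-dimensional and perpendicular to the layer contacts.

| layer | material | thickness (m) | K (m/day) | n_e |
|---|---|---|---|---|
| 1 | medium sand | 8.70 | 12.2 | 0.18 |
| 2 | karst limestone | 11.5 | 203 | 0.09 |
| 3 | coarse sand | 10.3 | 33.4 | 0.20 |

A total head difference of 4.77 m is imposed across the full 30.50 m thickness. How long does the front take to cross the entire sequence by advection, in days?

With flow normal to the layers, continuity requires the same specific discharge q through every layer.
Σ(b_i/K_i) = 8.70/12.2 + 11.5/203 + 10.3/33.4 = 1.078 d.
q = Δh / Σ(b_i/K_i) = 4.77 / 1.078 = 4.424 m/day.
In each layer the seepage velocity is v_i = q/n_i, so the layer transit time is t_i = b_i·n_i / q:
  layer 1 (medium sand): t_1 = 8.70 × 0.18 / 4.424 = 0.3540 d
  layer 2 (karst limestone): t_2 = 11.5 × 0.09 / 4.424 = 0.2339 d
  layer 3 (coarse sand): t_3 = 10.3 × 0.20 / 4.424 = 0.4656 d
Total t = Σ t_i = 1.054 days.

1.05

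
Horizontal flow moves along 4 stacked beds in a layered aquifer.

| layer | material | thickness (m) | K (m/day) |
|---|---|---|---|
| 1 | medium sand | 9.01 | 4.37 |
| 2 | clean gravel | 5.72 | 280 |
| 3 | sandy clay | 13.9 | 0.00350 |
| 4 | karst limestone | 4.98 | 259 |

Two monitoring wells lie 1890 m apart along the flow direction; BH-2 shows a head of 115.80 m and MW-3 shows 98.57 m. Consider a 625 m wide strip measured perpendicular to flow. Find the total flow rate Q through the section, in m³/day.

Flow is parallel to layering, so each bed carries its own Darcy discharge and the transmissivities add.
Σ(K_i·b_i) = 4.37×9.01 + 280×5.72 + 0.00350×13.9 + 259×4.98 = 2931 m²/day.
Hydraulic gradient i = (115.80 − 98.57) / 1890 = 17.23 / 1890 = 0.009116.
Q = Σ(K_i·b_i) · W · i = 2931 × 625 × 0.009116 = 16699 m³/day.

16700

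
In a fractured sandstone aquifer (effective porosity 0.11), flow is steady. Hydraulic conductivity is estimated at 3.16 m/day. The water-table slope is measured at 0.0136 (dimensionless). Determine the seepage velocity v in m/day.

Hydraulic gradient i = 0.0136.
Darcy flux q = K · i = 3.160 × 0.01360 = 0.04298 m/day.
Seepage velocity v = q / n_e = 0.04298 / 0.11 = 0.3907 m/day.

0.391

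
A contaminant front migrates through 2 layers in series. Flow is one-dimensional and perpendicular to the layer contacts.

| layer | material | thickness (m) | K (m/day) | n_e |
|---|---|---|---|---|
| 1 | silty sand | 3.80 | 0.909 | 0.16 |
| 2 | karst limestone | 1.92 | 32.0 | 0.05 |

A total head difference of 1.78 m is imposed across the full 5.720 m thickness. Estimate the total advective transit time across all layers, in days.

1.68

With flow normal to the layers, continuity requires the same specific discharge q through every layer.
Σ(b_i/K_i) = 3.80/0.909 + 1.92/32.0 = 4.240 d.
q = Δh / Σ(b_i/K_i) = 1.78 / 4.240 = 0.4198 m/day.
In each layer the seepage velocity is v_i = q/n_i, so the layer transit time is t_i = b_i·n_i / q:
  layer 1 (silty sand): t_1 = 3.80 × 0.16 / 0.4198 = 1.448 d
  layer 2 (karst limestone): t_2 = 1.92 × 0.05 / 0.4198 = 0.2287 d
Total t = Σ t_i = 1.677 days.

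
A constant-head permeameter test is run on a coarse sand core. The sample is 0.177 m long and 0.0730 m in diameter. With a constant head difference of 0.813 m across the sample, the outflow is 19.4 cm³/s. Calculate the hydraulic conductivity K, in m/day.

87.2

Cross-sectional area A = π·(d/2)² = π × (0.0730/2)² = 0.004185 m².
Convert discharge: 19.4 cm³/s = 1.940e-05 m³/s.
Darcy's law rearranged: K = Q·L / (A·Δh) = 1.940e-05 × 0.177 / (0.004185 × 0.813) = 0.001009 m/s = 87.19 m/day.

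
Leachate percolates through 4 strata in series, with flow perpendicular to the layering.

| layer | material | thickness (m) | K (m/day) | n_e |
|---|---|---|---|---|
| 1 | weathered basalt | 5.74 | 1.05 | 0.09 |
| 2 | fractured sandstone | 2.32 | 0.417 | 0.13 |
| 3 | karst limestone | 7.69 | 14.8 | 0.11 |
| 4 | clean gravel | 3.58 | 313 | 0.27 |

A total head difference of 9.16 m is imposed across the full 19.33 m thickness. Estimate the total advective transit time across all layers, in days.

With flow normal to the layers, continuity requires the same specific discharge q through every layer.
Σ(b_i/K_i) = 5.74/1.05 + 2.32/0.417 + 7.69/14.8 + 3.58/313 = 11.56 d.
q = Δh / Σ(b_i/K_i) = 9.16 / 11.56 = 0.7923 m/day.
In each layer the seepage velocity is v_i = q/n_i, so the layer transit time is t_i = b_i·n_i / q:
  layer 1 (weathered basalt): t_1 = 5.74 × 0.09 / 0.7923 = 0.6520 d
  layer 2 (fractured sandstone): t_2 = 2.32 × 0.13 / 0.7923 = 0.3807 d
  layer 3 (karst limestone): t_3 = 7.69 × 0.11 / 0.7923 = 1.068 d
  layer 4 (clean gravel): t_4 = 3.58 × 0.27 / 0.7923 = 1.220 d
Total t = Σ t_i = 3.320 days.

3.32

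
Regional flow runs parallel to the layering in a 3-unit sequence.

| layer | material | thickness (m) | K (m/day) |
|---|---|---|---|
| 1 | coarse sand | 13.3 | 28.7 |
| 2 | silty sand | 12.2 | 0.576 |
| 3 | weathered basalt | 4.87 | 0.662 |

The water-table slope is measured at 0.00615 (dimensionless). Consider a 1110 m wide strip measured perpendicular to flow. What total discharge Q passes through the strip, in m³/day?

2680

Flow is parallel to layering, so each bed carries its own Darcy discharge and the transmissivities add.
Σ(K_i·b_i) = 28.7×13.3 + 0.576×12.2 + 0.662×4.87 = 392.0 m²/day.
Hydraulic gradient i = 0.00615.
Q = Σ(K_i·b_i) · W · i = 392.0 × 1110 × 0.006150 = 2676 m³/day.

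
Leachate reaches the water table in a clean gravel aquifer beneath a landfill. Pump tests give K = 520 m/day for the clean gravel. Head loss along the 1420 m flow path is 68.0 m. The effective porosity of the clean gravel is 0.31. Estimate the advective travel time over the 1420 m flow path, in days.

17.7

Hydraulic gradient i = Δh / L = 68.0 / 1420 = 0.04789.
Darcy flux q = K · i = 520.0 × 0.04789 = 24.90 m/day.
Seepage velocity v = q / n_e = 24.90 / 0.31 = 80.33 m/day.
Travel time t = L / v = 1420 / 80.33 = 17.68 days.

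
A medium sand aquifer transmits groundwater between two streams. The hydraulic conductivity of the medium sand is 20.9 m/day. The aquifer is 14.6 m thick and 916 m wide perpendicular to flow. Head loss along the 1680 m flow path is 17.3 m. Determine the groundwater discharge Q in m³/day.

Cross-sectional area A = 916 × 14.6 = 13374 m².
Hydraulic gradient i = Δh / L = 17.3 / 1680 = 0.01030.
Darcy's law: Q = K · A · i = 20.90 × 13374 × 0.01030 = 2878 m³/day.

2880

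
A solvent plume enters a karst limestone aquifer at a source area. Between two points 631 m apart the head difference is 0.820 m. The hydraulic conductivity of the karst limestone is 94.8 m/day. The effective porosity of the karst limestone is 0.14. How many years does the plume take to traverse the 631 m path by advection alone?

1.96

Hydraulic gradient i = Δh / L = 0.820 / 631 = 0.001300.
Darcy flux q = K · i = 94.80 × 0.001300 = 0.1232 m/day.
Seepage velocity v = q / n_e = 0.1232 / 0.14 = 0.8800 m/day.
Travel time t = L / v = 631 / 0.8800 = 717.1 days = 1.963 years.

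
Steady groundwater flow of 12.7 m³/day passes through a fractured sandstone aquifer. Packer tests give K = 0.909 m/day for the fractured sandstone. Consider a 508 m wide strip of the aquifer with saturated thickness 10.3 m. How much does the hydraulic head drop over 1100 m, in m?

2.94

Cross-sectional area A = 508 × 10.3 = 5232 m².
From Q = K·A·i, i = Q / (K·A) = 12.7 / (0.9090 × 5232) = 0.002670.
Head loss Δh = i · L = 0.002670 × 1100 = 2.937 m.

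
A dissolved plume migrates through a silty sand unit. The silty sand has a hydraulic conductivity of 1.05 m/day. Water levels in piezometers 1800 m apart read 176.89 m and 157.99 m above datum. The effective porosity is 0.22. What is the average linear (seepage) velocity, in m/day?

0.0501

Hydraulic gradient i = (176.89 − 157.99) / 1800 = 18.9 / 1800 = 0.01050.
Darcy flux q = K · i = 1.050 × 0.01050 = 0.01103 m/day.
Seepage velocity v = q / n_e = 0.01103 / 0.22 = 0.05011 m/day.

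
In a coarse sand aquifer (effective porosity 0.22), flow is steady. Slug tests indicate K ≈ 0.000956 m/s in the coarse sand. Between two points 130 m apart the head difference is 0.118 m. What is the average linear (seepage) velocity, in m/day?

Convert K: 0.000956 m/s × 86400 = 82.60 m/day.
Hydraulic gradient i = Δh / L = 0.118 / 130 = 0.0009077.
Darcy flux q = K · i = 82.60 × 0.0009077 = 0.07497 m/day.
Seepage velocity v = q / n_e = 0.07497 / 0.22 = 0.3408 m/day.

0.341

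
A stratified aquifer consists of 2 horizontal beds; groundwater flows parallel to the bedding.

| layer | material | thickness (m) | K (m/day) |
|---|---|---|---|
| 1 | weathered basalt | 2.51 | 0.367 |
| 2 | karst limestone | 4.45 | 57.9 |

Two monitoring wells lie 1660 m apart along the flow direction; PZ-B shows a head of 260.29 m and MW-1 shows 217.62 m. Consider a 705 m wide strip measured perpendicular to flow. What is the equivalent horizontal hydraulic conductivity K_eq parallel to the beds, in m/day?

Flow is parallel to layering, so each bed carries its own Darcy discharge and the transmissivities add.
Σ(K_i·b_i) = 0.367×2.51 + 57.9×4.45 = 258.6 m²/day.
Total thickness b = 6.960 m, so K_eq = Σ(K_i·b_i)/b = 37.15 m/day.

37.2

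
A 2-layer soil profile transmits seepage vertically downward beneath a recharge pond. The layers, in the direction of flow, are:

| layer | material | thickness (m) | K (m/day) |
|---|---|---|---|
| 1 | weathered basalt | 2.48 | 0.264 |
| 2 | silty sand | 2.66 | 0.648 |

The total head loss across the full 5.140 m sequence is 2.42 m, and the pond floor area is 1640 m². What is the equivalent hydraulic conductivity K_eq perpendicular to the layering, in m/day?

Flow is perpendicular to layering, so the layers act in series and the equivalent K is the thickness-weighted harmonic mean.
Total thickness L = 2.48 + 2.66 = 5.140 m.
Σ(b_i/K_i) = 2.48/0.264 + 2.66/0.648 = 13.50 d.
K_eq = L / Σ(b_i/K_i) = 5.140 / 13.50 = 0.3808 m/day.

0.381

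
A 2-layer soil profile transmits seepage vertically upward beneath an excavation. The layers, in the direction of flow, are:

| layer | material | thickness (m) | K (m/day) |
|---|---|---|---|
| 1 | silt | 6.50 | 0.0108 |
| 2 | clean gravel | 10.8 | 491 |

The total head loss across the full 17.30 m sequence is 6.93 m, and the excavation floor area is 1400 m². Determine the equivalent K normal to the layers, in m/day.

Flow is perpendicular to layering, so the layers act in series and the equivalent K is the thickness-weighted harmonic mean.
Total thickness L = 6.50 + 10.8 = 17.30 m.
Σ(b_i/K_i) = 6.50/0.0108 + 10.8/491 = 601.9 d.
K_eq = L / Σ(b_i/K_i) = 17.30 / 601.9 = 0.02874 m/day.

0.0287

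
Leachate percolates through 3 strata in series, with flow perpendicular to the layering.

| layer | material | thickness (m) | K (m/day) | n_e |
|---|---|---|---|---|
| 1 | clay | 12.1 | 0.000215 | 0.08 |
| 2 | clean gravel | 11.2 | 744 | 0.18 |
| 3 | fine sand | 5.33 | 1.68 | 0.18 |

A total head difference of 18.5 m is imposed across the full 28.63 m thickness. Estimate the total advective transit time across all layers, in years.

With flow normal to the layers, continuity requires the same specific discharge q through every layer.
Σ(b_i/K_i) = 12.1/0.000215 + 11.2/744 + 5.33/1.68 = 56282 d.
q = Δh / Σ(b_i/K_i) = 18.5 / 56282 = 0.0003287 m/day.
In each layer the seepage velocity is v_i = q/n_i, so the layer transit time is t_i = b_i·n_i / q:
  layer 1 (clay): t_1 = 12.1 × 0.08 / 0.0003287 = 2945 d
  layer 2 (clean gravel): t_2 = 11.2 × 0.18 / 0.0003287 = 6133 d
  layer 3 (fine sand): t_3 = 5.33 × 0.18 / 0.0003287 = 2919 d
Total t = Σ t_i = 11997 days = 32.85 years.

32.8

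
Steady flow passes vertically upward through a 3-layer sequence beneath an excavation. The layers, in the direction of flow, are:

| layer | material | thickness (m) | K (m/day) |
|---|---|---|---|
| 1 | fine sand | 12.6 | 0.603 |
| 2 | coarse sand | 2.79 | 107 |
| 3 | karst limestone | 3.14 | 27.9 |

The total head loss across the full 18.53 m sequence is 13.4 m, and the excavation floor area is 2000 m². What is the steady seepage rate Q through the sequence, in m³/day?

Flow is perpendicular to layering, so the layers act in series and the equivalent K is the thickness-weighted harmonic mean.
Total thickness L = 12.6 + 2.79 + 3.14 = 18.53 m.
Σ(b_i/K_i) = 12.6/0.603 + 2.79/107 + 3.14/27.9 = 21.03 d.
K_eq = L / Σ(b_i/K_i) = 18.53 / 21.03 = 0.8809 m/day.
Q = K_eq · A · (Δh/L) = 0.8809 × 2000 × (13.4/18.53) = 1274 m³/day.

1270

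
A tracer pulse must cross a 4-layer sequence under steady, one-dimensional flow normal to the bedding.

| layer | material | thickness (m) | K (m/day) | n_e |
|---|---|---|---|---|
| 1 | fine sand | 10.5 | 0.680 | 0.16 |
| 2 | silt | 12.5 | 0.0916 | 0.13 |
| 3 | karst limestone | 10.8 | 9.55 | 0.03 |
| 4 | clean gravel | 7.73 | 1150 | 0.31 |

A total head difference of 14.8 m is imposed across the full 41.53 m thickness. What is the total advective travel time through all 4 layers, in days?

62.3

With flow normal to the layers, continuity requires the same specific discharge q through every layer.
Σ(b_i/K_i) = 10.5/0.680 + 12.5/0.0916 + 10.8/9.55 + 7.73/1150 = 153.0 d.
q = Δh / Σ(b_i/K_i) = 14.8 / 153.0 = 0.09671 m/day.
In each layer the seepage velocity is v_i = q/n_i, so the layer transit time is t_i = b_i·n_i / q:
  layer 1 (fine sand): t_1 = 10.5 × 0.16 / 0.09671 = 17.37 d
  layer 2 (silt): t_2 = 12.5 × 0.13 / 0.09671 = 16.80 d
  layer 3 (karst limestone): t_3 = 10.8 × 0.03 / 0.09671 = 3.350 d
  layer 4 (clean gravel): t_4 = 7.73 × 0.31 / 0.09671 = 24.78 d
Total t = Σ t_i = 62.31 days.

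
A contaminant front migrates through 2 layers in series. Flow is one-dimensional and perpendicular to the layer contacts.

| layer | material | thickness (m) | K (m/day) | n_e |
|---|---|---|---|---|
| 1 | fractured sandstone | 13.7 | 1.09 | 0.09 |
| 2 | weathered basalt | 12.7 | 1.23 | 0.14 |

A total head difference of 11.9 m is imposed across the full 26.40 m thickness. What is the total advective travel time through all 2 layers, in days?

With flow normal to the layers, continuity requires the same specific discharge q through every layer.
Σ(b_i/K_i) = 13.7/1.09 + 12.7/1.23 = 22.89 d.
q = Δh / Σ(b_i/K_i) = 11.9 / 22.89 = 0.5198 m/day.
In each layer the seepage velocity is v_i = q/n_i, so the layer transit time is t_i = b_i·n_i / q:
  layer 1 (fractured sandstone): t_1 = 13.7 × 0.09 / 0.5198 = 2.372 d
  layer 2 (weathered basalt): t_2 = 12.7 × 0.14 / 0.5198 = 3.421 d
Total t = Σ t_i = 5.793 days.

5.79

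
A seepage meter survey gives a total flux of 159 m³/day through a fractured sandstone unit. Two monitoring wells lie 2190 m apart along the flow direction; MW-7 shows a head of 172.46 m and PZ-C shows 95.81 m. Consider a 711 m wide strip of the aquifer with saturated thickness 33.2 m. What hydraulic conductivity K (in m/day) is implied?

Cross-sectional area A = 711 × 33.2 = 23605 m².
Hydraulic gradient i = (172.46 − 95.81) / 2190 = 76.65 / 2190 = 0.03500.
From Q = K·A·i, K = Q / (A·i) = 159 / (23605 × 0.03500) = 0.1925 m/day.

0.192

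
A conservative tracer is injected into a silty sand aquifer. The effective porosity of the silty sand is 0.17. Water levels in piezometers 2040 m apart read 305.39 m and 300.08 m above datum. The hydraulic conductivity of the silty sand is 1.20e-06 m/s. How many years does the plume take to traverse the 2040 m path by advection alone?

Convert K: 1.20e-06 m/s × 86400 = 0.1037 m/day.
Hydraulic gradient i = (305.39 − 300.08) / 2040 = 5.31 / 2040 = 0.002603.
Darcy flux q = K · i = 0.1037 × 0.002603 = 0.0002699 m/day.
Seepage velocity v = q / n_e = 0.0002699 / 0.17 = 0.001587 m/day.
Travel time t = L / v = 2040 / 0.001587 = 1.285e+06 days = 3518 years.

3520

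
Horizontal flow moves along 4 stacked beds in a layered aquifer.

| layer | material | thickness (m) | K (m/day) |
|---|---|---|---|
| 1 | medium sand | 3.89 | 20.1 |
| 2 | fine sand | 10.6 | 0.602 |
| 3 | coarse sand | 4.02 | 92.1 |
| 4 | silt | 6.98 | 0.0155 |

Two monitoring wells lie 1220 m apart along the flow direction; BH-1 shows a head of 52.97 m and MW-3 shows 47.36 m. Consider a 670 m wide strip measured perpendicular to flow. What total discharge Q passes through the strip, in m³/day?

1400

Flow is parallel to layering, so each bed carries its own Darcy discharge and the transmissivities add.
Σ(K_i·b_i) = 20.1×3.89 + 0.602×10.6 + 92.1×4.02 + 0.0155×6.98 = 454.9 m²/day.
Hydraulic gradient i = (52.97 − 47.36) / 1220 = 5.61 / 1220 = 0.004598.
Q = Σ(K_i·b_i) · W · i = 454.9 × 670 × 0.004598 = 1402 m³/day.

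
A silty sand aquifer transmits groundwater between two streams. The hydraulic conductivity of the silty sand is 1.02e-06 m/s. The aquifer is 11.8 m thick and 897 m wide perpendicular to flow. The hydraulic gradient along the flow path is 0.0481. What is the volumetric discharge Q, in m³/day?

44.9

Convert K: 1.02e-06 m/s × 86400 = 0.08813 m/day.
Cross-sectional area A = 897 × 11.8 = 10585 m².
Hydraulic gradient i = 0.0481.
Darcy's law: Q = K · A · i = 0.08813 × 10585 × 0.04810 = 44.87 m³/day.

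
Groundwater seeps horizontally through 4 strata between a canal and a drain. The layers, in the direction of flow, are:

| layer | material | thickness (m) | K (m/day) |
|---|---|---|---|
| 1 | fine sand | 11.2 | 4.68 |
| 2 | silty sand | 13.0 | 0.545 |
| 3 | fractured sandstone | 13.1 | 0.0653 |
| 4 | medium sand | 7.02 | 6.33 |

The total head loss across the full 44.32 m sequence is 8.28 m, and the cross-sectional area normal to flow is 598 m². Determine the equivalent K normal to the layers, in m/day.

0.194

Flow is perpendicular to layering, so the layers act in series and the equivalent K is the thickness-weighted harmonic mean.
Total thickness L = 11.2 + 13.0 + 13.1 + 7.02 = 44.32 m.
Σ(b_i/K_i) = 11.2/4.68 + 13.0/0.545 + 13.1/0.0653 + 7.02/6.33 = 228.0 d.
K_eq = L / Σ(b_i/K_i) = 44.32 / 228.0 = 0.1944 m/day.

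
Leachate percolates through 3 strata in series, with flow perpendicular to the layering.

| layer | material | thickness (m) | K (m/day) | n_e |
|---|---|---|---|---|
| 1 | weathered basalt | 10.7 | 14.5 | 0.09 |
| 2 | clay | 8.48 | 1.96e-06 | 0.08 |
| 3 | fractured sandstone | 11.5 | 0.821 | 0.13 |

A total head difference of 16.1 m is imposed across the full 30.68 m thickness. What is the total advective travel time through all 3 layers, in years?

With flow normal to the layers, continuity requires the same specific discharge q through every layer.
Σ(b_i/K_i) = 10.7/14.5 + 8.48/1.96e-06 + 11.5/0.821 = 4.327e+06 d.
q = Δh / Σ(b_i/K_i) = 16.1 / 4.327e+06 = 3.721e-06 m/day.
In each layer the seepage velocity is v_i = q/n_i, so the layer transit time is t_i = b_i·n_i / q:
  layer 1 (weathered basalt): t_1 = 10.7 × 0.09 / 3.721e-06 = 2.588e+05 d
  layer 2 (clay): t_2 = 8.48 × 0.08 / 3.721e-06 = 1.823e+05 d
  layer 3 (fractured sandstone): t_3 = 11.5 × 0.13 / 3.721e-06 = 4.018e+05 d
Total t = Σ t_i = 8.428e+05 days = 2308 years.

2310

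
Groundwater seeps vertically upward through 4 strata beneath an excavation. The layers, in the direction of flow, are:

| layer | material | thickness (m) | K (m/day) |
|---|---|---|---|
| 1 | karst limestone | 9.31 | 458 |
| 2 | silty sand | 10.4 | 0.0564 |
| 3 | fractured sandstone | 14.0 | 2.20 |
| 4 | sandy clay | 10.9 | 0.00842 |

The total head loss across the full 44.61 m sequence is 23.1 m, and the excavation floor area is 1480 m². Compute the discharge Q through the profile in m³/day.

23.0

Flow is perpendicular to layering, so the layers act in series and the equivalent K is the thickness-weighted harmonic mean.
Total thickness L = 9.31 + 10.4 + 14.0 + 10.9 = 44.61 m.
Σ(b_i/K_i) = 9.31/458 + 10.4/0.0564 + 14.0/2.20 + 10.9/0.00842 = 1485 d.
K_eq = L / Σ(b_i/K_i) = 44.61 / 1485 = 0.03003 m/day.
Q = K_eq · A · (Δh/L) = 0.03003 × 1480 × (23.1/44.61) = 23.02 m³/day.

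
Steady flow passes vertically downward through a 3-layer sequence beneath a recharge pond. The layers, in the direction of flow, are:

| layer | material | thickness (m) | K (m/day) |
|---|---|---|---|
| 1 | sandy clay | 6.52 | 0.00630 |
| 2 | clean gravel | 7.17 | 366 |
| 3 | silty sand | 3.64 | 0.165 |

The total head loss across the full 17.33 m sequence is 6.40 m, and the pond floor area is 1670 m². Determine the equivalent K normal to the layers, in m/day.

0.0164

Flow is perpendicular to layering, so the layers act in series and the equivalent K is the thickness-weighted harmonic mean.
Total thickness L = 6.52 + 7.17 + 3.64 = 17.33 m.
Σ(b_i/K_i) = 6.52/0.00630 + 7.17/366 + 3.64/0.165 = 1057 d.
K_eq = L / Σ(b_i/K_i) = 17.33 / 1057 = 0.01640 m/day.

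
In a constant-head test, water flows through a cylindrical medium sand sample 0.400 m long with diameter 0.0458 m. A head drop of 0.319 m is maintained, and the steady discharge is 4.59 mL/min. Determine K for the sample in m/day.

5.03

Cross-sectional area A = π·(d/2)² = π × (0.0458/2)² = 0.001647 m².
Convert discharge: 4.59 mL/min = 7.650e-08 m³/s.
Darcy's law rearranged: K = Q·L / (A·Δh) = 7.650e-08 × 0.400 / (0.001647 × 0.319) = 5.823e-05 m/s = 5.031 m/day.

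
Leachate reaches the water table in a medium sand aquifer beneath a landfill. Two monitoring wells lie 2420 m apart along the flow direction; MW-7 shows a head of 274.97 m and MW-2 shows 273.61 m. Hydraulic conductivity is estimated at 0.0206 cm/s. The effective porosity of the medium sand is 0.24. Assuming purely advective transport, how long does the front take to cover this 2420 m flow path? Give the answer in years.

Convert K: 0.0206 cm/s × 864 = 17.80 m/day.
Hydraulic gradient i = (274.97 − 273.61) / 2420 = 1.36 / 2420 = 0.0005620.
Darcy flux q = K · i = 17.80 × 0.0005620 = 0.01000 m/day.
Seepage velocity v = q / n_e = 0.01000 / 0.24 = 0.04168 m/day.
Travel time t = L / v = 2420 / 0.04168 = 58066 days = 159.0 years.

159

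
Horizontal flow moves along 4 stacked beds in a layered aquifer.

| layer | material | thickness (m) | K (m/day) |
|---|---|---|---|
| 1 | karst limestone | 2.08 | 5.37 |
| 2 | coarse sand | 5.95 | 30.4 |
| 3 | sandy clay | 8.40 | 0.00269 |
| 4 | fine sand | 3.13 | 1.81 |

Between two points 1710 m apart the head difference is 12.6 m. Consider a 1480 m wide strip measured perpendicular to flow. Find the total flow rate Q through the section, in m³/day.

Flow is parallel to layering, so each bed carries its own Darcy discharge and the transmissivities add.
Σ(K_i·b_i) = 5.37×2.08 + 30.4×5.95 + 0.00269×8.40 + 1.81×3.13 = 197.7 m²/day.
Hydraulic gradient i = Δh / L = 12.6 / 1710 = 0.007368.
Q = Σ(K_i·b_i) · W · i = 197.7 × 1480 × 0.007368 = 2156 m³/day.

2160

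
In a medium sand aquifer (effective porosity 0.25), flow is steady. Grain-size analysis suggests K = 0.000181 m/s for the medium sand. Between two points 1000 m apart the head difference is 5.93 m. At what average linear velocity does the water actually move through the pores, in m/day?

0.371

Convert K: 0.000181 m/s × 86400 = 15.64 m/day.
Hydraulic gradient i = Δh / L = 5.93 / 1000 = 0.005930.
Darcy flux q = K · i = 15.64 × 0.005930 = 0.09274 m/day.
Seepage velocity v = q / n_e = 0.09274 / 0.25 = 0.3709 m/day.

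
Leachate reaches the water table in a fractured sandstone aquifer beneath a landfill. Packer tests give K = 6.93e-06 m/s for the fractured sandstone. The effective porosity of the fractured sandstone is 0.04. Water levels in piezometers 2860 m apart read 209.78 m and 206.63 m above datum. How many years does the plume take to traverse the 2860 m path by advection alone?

475

Convert K: 6.93e-06 m/s × 86400 = 0.5988 m/day.
Hydraulic gradient i = (209.78 − 206.63) / 2860 = 3.15 / 2860 = 0.001101.
Darcy flux q = K · i = 0.5988 × 0.001101 = 0.0006595 m/day.
Seepage velocity v = q / n_e = 0.0006595 / 0.04 = 0.01649 m/day.
Travel time t = L / v = 2860 / 0.01649 = 1.735e+05 days = 474.9 years.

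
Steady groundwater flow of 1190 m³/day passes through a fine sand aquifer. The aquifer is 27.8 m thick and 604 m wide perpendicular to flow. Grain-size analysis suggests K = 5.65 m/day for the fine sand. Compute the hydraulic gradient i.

0.0125

Cross-sectional area A = 604 × 27.8 = 16791 m².
From Q = K·A·i, i = Q / (K·A) = 1190 / (5.650 × 16791) = 0.01254.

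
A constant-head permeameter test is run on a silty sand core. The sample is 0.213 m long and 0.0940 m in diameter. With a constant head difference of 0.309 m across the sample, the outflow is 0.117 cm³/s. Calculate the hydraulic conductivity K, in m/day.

1.00

Cross-sectional area A = π·(d/2)² = π × (0.0940/2)² = 0.006940 m².
Convert discharge: 0.117 cm³/s = 1.170e-07 m³/s.
Darcy's law rearranged: K = Q·L / (A·Δh) = 1.170e-07 × 0.213 / (0.006940 × 0.309) = 1.162e-05 m/s = 1.004 m/day.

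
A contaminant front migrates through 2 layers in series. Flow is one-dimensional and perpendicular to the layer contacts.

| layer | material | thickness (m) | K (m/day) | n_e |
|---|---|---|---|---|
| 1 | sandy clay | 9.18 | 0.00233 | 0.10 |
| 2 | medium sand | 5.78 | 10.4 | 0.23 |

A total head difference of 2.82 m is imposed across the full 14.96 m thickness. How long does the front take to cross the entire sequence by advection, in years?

With flow normal to the layers, continuity requires the same specific discharge q through every layer.
Σ(b_i/K_i) = 9.18/0.00233 + 5.78/10.4 = 3940 d.
q = Δh / Σ(b_i/K_i) = 2.82 / 3940 = 0.0007157 m/day.
In each layer the seepage velocity is v_i = q/n_i, so the layer transit time is t_i = b_i·n_i / q:
  layer 1 (sandy clay): t_1 = 9.18 × 0.10 / 0.0007157 = 1283 d
  layer 2 (medium sand): t_2 = 5.78 × 0.23 / 0.0007157 = 1858 d
Total t = Σ t_i = 3140 days = 8.598 years.

8.60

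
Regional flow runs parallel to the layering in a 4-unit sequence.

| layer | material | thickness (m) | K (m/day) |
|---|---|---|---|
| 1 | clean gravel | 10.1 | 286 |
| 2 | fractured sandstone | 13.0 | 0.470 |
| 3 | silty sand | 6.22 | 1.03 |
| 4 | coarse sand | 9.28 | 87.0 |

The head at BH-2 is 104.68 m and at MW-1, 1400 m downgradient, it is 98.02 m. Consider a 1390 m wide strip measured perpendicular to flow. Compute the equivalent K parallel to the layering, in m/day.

Flow is parallel to layering, so each bed carries its own Darcy discharge and the transmissivities add.
Σ(K_i·b_i) = 286×10.1 + 0.470×13.0 + 1.03×6.22 + 87.0×9.28 = 3708 m²/day.
Total thickness b = 38.60 m, so K_eq = Σ(K_i·b_i)/b = 96.07 m/day.

96.1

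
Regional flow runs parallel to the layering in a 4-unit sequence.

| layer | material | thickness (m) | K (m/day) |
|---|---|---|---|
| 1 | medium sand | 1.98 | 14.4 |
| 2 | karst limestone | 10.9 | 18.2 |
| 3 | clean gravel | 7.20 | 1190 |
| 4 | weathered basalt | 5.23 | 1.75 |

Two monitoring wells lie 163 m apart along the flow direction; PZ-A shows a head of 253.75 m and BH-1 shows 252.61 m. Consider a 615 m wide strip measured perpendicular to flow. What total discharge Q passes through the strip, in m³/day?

Flow is parallel to layering, so each bed carries its own Darcy discharge and the transmissivities add.
Σ(K_i·b_i) = 14.4×1.98 + 18.2×10.9 + 1190×7.20 + 1.75×5.23 = 8804 m²/day.
Hydraulic gradient i = (253.75 − 252.61) / 163 = 1.14 / 163 = 0.006994.
Q = Σ(K_i·b_i) · W · i = 8804 × 615 × 0.006994 = 37868 m³/day.

37900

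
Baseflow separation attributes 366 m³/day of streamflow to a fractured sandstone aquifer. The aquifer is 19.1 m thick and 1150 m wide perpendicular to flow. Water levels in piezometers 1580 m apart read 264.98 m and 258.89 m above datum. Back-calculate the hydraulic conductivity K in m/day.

Cross-sectional area A = 1150 × 19.1 = 21965 m².
Hydraulic gradient i = (264.98 − 258.89) / 1580 = 6.09 / 1580 = 0.003854.
From Q = K·A·i, K = Q / (A·i) = 366 / (21965 × 0.003854) = 4.323 m/day.

4.32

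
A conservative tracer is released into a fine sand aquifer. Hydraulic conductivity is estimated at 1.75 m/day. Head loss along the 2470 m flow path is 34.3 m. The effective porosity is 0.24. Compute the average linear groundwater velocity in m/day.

0.101

Hydraulic gradient i = Δh / L = 34.3 / 2470 = 0.01389.
Darcy flux q = K · i = 1.750 × 0.01389 = 0.02430 m/day.
Seepage velocity v = q / n_e = 0.02430 / 0.24 = 0.1013 m/day.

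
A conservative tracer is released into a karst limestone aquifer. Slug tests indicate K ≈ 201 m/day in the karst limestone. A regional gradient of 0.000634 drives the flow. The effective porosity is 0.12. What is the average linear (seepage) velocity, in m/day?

Hydraulic gradient i = 0.000634.
Darcy flux q = K · i = 201.0 × 0.0006340 = 0.1274 m/day.
Seepage velocity v = q / n_e = 0.1274 / 0.12 = 1.062 m/day.

1.06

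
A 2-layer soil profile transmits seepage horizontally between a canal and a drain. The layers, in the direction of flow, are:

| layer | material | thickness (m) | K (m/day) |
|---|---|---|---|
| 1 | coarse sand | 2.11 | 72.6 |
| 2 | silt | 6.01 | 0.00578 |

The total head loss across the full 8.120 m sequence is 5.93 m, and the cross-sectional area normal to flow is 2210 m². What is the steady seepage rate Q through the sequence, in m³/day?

12.6

Flow is perpendicular to layering, so the layers act in series and the equivalent K is the thickness-weighted harmonic mean.
Total thickness L = 2.11 + 6.01 = 8.120 m.
Σ(b_i/K_i) = 2.11/72.6 + 6.01/0.00578 = 1040 d.
K_eq = L / Σ(b_i/K_i) = 8.120 / 1040 = 0.007809 m/day.
Q = K_eq · A · (Δh/L) = 0.007809 × 2210 × (5.93/8.120) = 12.60 m³/day.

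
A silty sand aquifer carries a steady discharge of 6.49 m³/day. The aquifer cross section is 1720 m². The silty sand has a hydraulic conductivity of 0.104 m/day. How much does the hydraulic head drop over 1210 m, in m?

43.9

From Q = K·A·i, i = Q / (K·A) = 6.49 / (0.1040 × 1720) = 0.03628.
Head loss Δh = i · L = 0.03628 × 1210 = 43.90 m.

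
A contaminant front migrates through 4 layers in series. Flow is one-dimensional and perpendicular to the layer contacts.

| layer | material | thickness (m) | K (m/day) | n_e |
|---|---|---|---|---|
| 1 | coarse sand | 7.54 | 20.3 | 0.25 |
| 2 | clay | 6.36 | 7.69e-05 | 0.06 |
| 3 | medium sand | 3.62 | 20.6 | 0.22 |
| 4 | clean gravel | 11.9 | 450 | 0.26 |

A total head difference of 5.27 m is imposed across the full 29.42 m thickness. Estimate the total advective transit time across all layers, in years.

265

With flow normal to the layers, continuity requires the same specific discharge q through every layer.
Σ(b_i/K_i) = 7.54/20.3 + 6.36/7.69e-05 + 3.62/20.6 + 11.9/450 = 82705 d.
q = Δh / Σ(b_i/K_i) = 5.27 / 82705 = 6.372e-05 m/day.
In each layer the seepage velocity is v_i = q/n_i, so the layer transit time is t_i = b_i·n_i / q:
  layer 1 (coarse sand): t_1 = 7.54 × 0.25 / 6.372e-05 = 29582 d
  layer 2 (clay): t_2 = 6.36 × 0.06 / 6.372e-05 = 5989 d
  layer 3 (medium sand): t_3 = 3.62 × 0.22 / 6.372e-05 = 12498 d
  layer 4 (clean gravel): t_4 = 11.9 × 0.26 / 6.372e-05 = 48556 d
Total t = Σ t_i = 96626 days = 264.5 years.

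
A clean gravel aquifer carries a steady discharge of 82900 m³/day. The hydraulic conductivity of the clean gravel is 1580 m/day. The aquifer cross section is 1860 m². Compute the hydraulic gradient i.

0.0282

From Q = K·A·i, i = Q / (K·A) = 82900 / (1580 × 1860) = 0.02821.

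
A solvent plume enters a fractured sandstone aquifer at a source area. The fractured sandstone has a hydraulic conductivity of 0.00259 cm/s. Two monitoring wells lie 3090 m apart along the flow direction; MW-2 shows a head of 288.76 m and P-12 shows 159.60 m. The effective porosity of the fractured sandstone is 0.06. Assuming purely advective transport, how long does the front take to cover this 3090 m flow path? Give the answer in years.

5.43

Convert K: 0.00259 cm/s × 864 = 2.238 m/day.
Hydraulic gradient i = (288.76 − 159.60) / 3090 = 129.16 / 3090 = 0.04180.
Darcy flux q = K · i = 2.238 × 0.04180 = 0.09354 m/day.
Seepage velocity v = q / n_e = 0.09354 / 0.06 = 1.559 m/day.
Travel time t = L / v = 3090 / 1.559 = 1982 days = 5.427 years.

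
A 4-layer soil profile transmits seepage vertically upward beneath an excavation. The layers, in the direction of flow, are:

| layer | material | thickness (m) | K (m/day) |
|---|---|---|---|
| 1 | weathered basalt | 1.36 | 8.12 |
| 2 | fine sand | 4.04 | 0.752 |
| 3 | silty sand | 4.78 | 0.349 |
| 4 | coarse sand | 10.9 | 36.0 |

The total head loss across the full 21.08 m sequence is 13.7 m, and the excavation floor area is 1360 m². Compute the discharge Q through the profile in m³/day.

954

Flow is perpendicular to layering, so the layers act in series and the equivalent K is the thickness-weighted harmonic mean.
Total thickness L = 1.36 + 4.04 + 4.78 + 10.9 = 21.08 m.
Σ(b_i/K_i) = 1.36/8.12 + 4.04/0.752 + 4.78/0.349 + 10.9/36.0 = 19.54 d.
K_eq = L / Σ(b_i/K_i) = 21.08 / 19.54 = 1.079 m/day.
Q = K_eq · A · (Δh/L) = 1.079 × 1360 × (13.7/21.08) = 953.6 m³/day.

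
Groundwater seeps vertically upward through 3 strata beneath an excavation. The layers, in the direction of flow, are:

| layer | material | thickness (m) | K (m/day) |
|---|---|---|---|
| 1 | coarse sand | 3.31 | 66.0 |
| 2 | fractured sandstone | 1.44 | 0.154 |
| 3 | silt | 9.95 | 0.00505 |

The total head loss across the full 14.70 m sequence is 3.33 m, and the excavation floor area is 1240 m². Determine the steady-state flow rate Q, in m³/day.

Flow is perpendicular to layering, so the layers act in series and the equivalent K is the thickness-weighted harmonic mean.
Total thickness L = 3.31 + 1.44 + 9.95 = 14.70 m.
Σ(b_i/K_i) = 3.31/66.0 + 1.44/0.154 + 9.95/0.00505 = 1980 d.
K_eq = L / Σ(b_i/K_i) = 14.70 / 1980 = 0.007425 m/day.
Q = K_eq · A · (Δh/L) = 0.007425 × 1240 × (3.33/14.70) = 2.086 m³/day.

2.09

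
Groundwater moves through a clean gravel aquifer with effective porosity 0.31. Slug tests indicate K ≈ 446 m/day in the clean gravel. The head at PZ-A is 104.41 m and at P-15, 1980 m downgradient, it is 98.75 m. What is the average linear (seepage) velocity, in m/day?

4.11

Hydraulic gradient i = (104.41 − 98.75) / 1980 = 5.66 / 1980 = 0.002859.
Darcy flux q = K · i = 446.0 × 0.002859 = 1.275 m/day.
Seepage velocity v = q / n_e = 1.275 / 0.31 = 4.113 m/day.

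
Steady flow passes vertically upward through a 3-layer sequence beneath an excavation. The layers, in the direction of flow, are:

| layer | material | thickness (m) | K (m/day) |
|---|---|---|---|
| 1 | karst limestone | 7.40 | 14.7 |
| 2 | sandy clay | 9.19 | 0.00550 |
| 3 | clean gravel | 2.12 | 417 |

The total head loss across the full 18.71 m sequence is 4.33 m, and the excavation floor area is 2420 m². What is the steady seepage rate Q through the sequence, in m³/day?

Flow is perpendicular to layering, so the layers act in series and the equivalent K is the thickness-weighted harmonic mean.
Total thickness L = 7.40 + 9.19 + 2.12 = 18.71 m.
Σ(b_i/K_i) = 7.40/14.7 + 9.19/0.00550 + 2.12/417 = 1671 d.
K_eq = L / Σ(b_i/K_i) = 18.71 / 1671 = 0.01119 m/day.
Q = K_eq · A · (Δh/L) = 0.01119 × 2420 × (4.33/18.71) = 6.269 m³/day.

6.27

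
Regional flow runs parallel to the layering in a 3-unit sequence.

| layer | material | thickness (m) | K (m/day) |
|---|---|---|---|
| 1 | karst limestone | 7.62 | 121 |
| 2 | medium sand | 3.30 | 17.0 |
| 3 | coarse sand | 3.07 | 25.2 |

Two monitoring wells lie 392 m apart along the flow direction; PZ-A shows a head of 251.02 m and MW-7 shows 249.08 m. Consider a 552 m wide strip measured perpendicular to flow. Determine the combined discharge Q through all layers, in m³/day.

2880

Flow is parallel to layering, so each bed carries its own Darcy discharge and the transmissivities add.
Σ(K_i·b_i) = 121×7.62 + 17.0×3.30 + 25.2×3.07 = 1055 m²/day.
Hydraulic gradient i = (251.02 − 249.08) / 392 = 1.94 / 392 = 0.004949.
Q = Σ(K_i·b_i) · W · i = 1055 × 552 × 0.004949 = 2883 m³/day.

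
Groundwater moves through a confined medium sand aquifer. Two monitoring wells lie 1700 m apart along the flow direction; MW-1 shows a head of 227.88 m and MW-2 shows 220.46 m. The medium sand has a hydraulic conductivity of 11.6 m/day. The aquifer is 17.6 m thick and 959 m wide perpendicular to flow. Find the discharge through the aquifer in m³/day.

Cross-sectional area A = 959 × 17.6 = 16878 m².
Hydraulic gradient i = (227.88 − 220.46) / 1700 = 7.42 / 1700 = 0.004365.
Darcy's law: Q = K · A · i = 11.60 × 16878 × 0.004365 = 854.6 m³/day.

855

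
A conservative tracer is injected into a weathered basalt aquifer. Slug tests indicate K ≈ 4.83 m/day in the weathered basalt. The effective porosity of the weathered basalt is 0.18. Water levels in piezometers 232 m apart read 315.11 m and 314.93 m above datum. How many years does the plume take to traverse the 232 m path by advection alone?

Hydraulic gradient i = (315.11 − 314.93) / 232 = 0.18 / 232 = 0.0007759.
Darcy flux q = K · i = 4.830 × 0.0007759 = 0.003747 m/day.
Seepage velocity v = q / n_e = 0.003747 / 0.18 = 0.02082 m/day.
Travel time t = L / v = 232 / 0.02082 = 11144 days = 30.51 years.

30.5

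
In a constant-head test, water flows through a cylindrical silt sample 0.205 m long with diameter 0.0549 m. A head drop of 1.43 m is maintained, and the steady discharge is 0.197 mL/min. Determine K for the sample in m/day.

0.0172

Cross-sectional area A = π·(d/2)² = π × (0.0549/2)² = 0.002367 m².
Convert discharge: 0.197 mL/min = 3.283e-09 m³/s.
Darcy's law rearranged: K = Q·L / (A·Δh) = 3.283e-09 × 0.205 / (0.002367 × 1.43) = 1.988e-07 m/s = 0.01718 m/day.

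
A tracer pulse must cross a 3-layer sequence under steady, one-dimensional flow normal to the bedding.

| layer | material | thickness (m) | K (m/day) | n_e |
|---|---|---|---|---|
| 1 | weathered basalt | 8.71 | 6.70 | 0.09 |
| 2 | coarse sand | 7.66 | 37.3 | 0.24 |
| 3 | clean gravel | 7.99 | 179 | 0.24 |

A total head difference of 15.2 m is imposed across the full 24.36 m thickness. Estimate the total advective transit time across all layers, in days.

0.463

With flow normal to the layers, continuity requires the same specific discharge q through every layer.
Σ(b_i/K_i) = 8.71/6.70 + 7.66/37.3 + 7.99/179 = 1.550 d.
q = Δh / Σ(b_i/K_i) = 15.2 / 1.550 = 9.806 m/day.
In each layer the seepage velocity is v_i = q/n_i, so the layer transit time is t_i = b_i·n_i / q:
  layer 1 (weathered basalt): t_1 = 8.71 × 0.09 / 9.806 = 0.07994 d
  layer 2 (coarse sand): t_2 = 7.66 × 0.24 / 9.806 = 0.1875 d
  layer 3 (clean gravel): t_3 = 7.99 × 0.24 / 9.806 = 0.1955 d
Total t = Σ t_i = 0.4629 days.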